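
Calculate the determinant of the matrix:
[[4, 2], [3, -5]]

For a 2×2 matrix [[a, b], [c, d]], det = ad - bc
det = (4)(-5) - (2)(3) = -20 - 6 = -26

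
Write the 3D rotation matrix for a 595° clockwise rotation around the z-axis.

Rotation matrix for clockwise 595° around z-axis:
A clockwise rotation by 595° is a counterclockwise rotation by -595°.
cos(-595°) = -0.5736, sin(-595°) = 0.8192
Result: [[-0.5736, -0.8192, 0], [0.8192, -0.5736, 0], [0, 0, 1]]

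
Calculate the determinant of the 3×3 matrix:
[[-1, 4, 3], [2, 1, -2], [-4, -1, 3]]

Expansion along first row:
det = -1·det([[1,-2],[-1,3]]) - 4·det([[2,-2],[-4,3]]) + 3·det([[2,1],[-4,-1]])
    = -1·(1·3 - -2·-1) - 4·(2·3 - -2·-4) + 3·(2·-1 - 1·-4)
    = -1·1 - 4·-2 + 3·2
    = -1 + 8 + 6 = 13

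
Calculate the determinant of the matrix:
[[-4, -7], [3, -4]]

For a 2×2 matrix [[a, b], [c, d]], det = ad - bc
det = (-4)(-4) - (-7)(3) = 16 - -21 = 37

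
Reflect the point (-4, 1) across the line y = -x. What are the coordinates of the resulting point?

Reflection across line y = -x: (-4, 1) → (-1, 4)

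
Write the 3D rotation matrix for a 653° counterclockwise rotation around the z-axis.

Rotation matrix for counterclockwise 653° around z-axis:
cos(653°) = 0.3907, sin(653°) = -0.9205
Result: [[0.3907, 0.9205, 0], [-0.9205, 0.3907, 0], [0, 0, 1]]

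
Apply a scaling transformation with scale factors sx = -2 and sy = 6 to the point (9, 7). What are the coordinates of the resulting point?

Scaling matrix:
[[-2, 0], [0, 6]]
Result: (9 × -2, 7 × 6) = (-18, 42)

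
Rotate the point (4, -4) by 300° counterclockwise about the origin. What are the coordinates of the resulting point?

Rotation matrix for 300°: [[cos 300°, -sin 300°], [sin 300°, cos 300°]] ≈ [[0.500000, 0.866025], [-0.866025, 0.500000]]
[[0.500000, 0.866025], [-0.866025, 0.500000]] × [4, -4]ᵀ ≈ [-1.4641, -5.4641]ᵀ
Result: (-1.4641, -5.4641)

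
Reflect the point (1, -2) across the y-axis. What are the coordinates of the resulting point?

Reflection across y-axis: (1, -2) → (-1, -2)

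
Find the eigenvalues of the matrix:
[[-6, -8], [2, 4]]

Characteristic equation: det(A - λI) = 0
λ² - (trace)λ + (det) = 0
trace = -6 + 4 = -2, det = (-6)(4) - (-8)(2) = -8
λ² - (-2)λ + (-8) = 0
λ = (-2 ± √((-2)² - 4·(-8))) / 2 = (-2 ± √36) / 2
Solving: λ = -4, 2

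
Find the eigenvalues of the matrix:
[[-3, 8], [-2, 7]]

Characteristic equation: det(A - λI) = 0
λ² - (trace)λ + (det) = 0
trace = -3 + 7 = 4, det = (-3)(7) - (8)(-2) = -5
λ² - (4)λ + (-5) = 0
λ = (4 ± √((4)² - 4·(-5))) / 2 = (4 ± √36) / 2
Solving: λ = -1, 5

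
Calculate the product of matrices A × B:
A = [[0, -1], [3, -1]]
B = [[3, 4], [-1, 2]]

Matrix multiplication:
C[0][0] = 0×3 + -1×-1 = 1
C[0][1] = 0×4 + -1×2 = -2
C[1][0] = 3×3 + -1×-1 = 10
C[1][1] = 3×4 + -1×2 = 10
Result: [[1, -2], [10, 10]]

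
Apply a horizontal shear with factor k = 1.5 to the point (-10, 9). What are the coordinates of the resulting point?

Shear matrix for horizontal shear with factor k = 1.5:
[[1, 1.50], [0, 1]]
Result: (-10, 9) → (3.5, 9)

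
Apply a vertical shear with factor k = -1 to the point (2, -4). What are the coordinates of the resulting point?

Shear matrix for vertical shear with factor k = -1:
[[1, 0], [-1, 1]]
Result: (2, -4) → (2, -6)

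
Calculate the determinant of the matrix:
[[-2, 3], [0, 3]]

For a 2×2 matrix [[a, b], [c, d]], det = ad - bc
det = (-2)(3) - (3)(0) = -6 - 0 = -6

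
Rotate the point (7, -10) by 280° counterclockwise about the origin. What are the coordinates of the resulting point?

Rotation matrix for 280°: [[cos 280°, -sin 280°], [sin 280°, cos 280°]] ≈ [[0.173648, 0.984808], [-0.984808, 0.173648]]
[[0.173648, 0.984808], [-0.984808, 0.173648]] × [7, -10]ᵀ ≈ [-8.6325, -8.6301]ᵀ
Result: (-8.6325, -8.6301)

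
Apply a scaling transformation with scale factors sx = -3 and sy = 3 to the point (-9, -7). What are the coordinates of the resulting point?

Scaling matrix:
[[-3, 0], [0, 3]]
Result: (-9 × -3, -7 × 3) = (27, -21)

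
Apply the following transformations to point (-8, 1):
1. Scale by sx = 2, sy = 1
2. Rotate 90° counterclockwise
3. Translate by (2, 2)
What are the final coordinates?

Step 1: Scale → (-16, 1)
Step 2: Rotate 90° → (-1, -16)
Step 3: Translate → (1, -14)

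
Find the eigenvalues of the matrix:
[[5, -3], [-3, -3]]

Characteristic equation: det(A - λI) = 0
λ² - (trace)λ + (det) = 0
trace = 5 + -3 = 2, det = (5)(-3) - (-3)(-3) = -24
λ² - (2)λ + (-24) = 0
λ = (2 ± √((2)² - 4·(-24))) / 2 = (2 ± √100) / 2
Solving: λ = -4, 6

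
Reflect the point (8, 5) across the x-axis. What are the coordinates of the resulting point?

Reflection across x-axis: (8, 5) → (8, -5)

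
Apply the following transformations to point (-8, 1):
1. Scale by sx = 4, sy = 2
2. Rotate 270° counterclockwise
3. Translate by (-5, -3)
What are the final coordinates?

Step 1: Scale → (-32, 2)
Step 2: Rotate 270° → (2, 32)
Step 3: Translate → (-3, 29)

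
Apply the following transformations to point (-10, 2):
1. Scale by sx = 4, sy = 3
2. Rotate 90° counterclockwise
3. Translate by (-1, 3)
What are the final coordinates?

Step 1: Scale → (-40, 6)
Step 2: Rotate 90° → (-6, -40)
Step 3: Translate → (-7, -37)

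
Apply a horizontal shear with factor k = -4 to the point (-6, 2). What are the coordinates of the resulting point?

Shear matrix for horizontal shear with factor k = -4:
[[1, -4], [0, 1]]
Result: (-6, 2) → (-14, 2)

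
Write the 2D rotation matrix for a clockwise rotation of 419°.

Rotation matrix formula: [[cos θ, -sin θ], [sin θ, cos θ]]
A clockwise rotation by 419° is equivalent to a counterclockwise rotation by -419°.
For θ = -419°:
cos(-419°) = 0.5150
sin(-419°) = -0.8572
Result: [[0.5150, 0.8572], [-0.8572, 0.5150]]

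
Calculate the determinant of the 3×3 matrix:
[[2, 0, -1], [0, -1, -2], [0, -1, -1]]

Expansion along first row:
det = 2·det([[-1,-2],[-1,-1]]) - 0·det([[0,-2],[0,-1]]) + -1·det([[0,-1],[0,-1]])
    = 2·(-1·-1 - -2·-1) - 0·(0·-1 - -2·0) + -1·(0·-1 - -1·0)
    = 2·-1 - 0·0 + -1·0
    = -2 + 0 + 0 = -2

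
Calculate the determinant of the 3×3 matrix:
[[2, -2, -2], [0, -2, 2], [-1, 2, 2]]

Expansion along first row:
det = 2·det([[-2,2],[2,2]]) - -2·det([[0,2],[-1,2]]) + -2·det([[0,-2],[-1,2]])
    = 2·(-2·2 - 2·2) - -2·(0·2 - 2·-1) + -2·(0·2 - -2·-1)
    = 2·-8 - -2·2 + -2·-2
    = -16 + 4 + 4 = -8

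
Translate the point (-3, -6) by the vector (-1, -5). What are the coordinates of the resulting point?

Translation by (-1, -5) (homogeneous matrix [[1, 0, -1], [0, 1, -5], [0, 0, 1]]):
x' = -3 + -1 = -4
y' = -6 + -5 = -11
Result: (-4, -11)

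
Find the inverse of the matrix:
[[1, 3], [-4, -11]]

For [[a,b],[c,d]], inverse = (1/det)·[[d,-b],[-c,a]]
det = (1)(-11) - (3)(-4) = -11 - -12 = 1
Inverse = [[-11, -3], [4, 1]]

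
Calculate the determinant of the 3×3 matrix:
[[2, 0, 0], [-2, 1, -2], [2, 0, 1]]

Expansion along first row:
det = 2·det([[1,-2],[0,1]]) - 0·det([[-2,-2],[2,1]]) + 0·det([[-2,1],[2,0]])
    = 2·(1·1 - -2·0) - 0·(-2·1 - -2·2) + 0·(-2·0 - 1·2)
    = 2·1 - 0·2 + 0·-2
    = 2 + 0 + 0 = 2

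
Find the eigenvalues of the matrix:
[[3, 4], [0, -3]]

Characteristic equation: det(A - λI) = 0
λ² - (trace)λ + (det) = 0
trace = 3 + -3 = 0, det = (3)(-3) - (4)(0) = -9
λ² - (0)λ + (-9) = 0
λ = (0 ± √((0)² - 4·(-9))) / 2 = (0 ± √36) / 2
Solving: λ = -3, 3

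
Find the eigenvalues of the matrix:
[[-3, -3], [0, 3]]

Characteristic equation: det(A - λI) = 0
λ² - (trace)λ + (det) = 0
trace = -3 + 3 = 0, det = (-3)(3) - (-3)(0) = -9
λ² - (0)λ + (-9) = 0
λ = (0 ± √((0)² - 4·(-9))) / 2 = (0 ± √36) / 2
Solving: λ = -3, 3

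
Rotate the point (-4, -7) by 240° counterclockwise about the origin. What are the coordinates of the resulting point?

Rotation matrix for 240°: [[cos 240°, -sin 240°], [sin 240°, cos 240°]] ≈ [[-0.500000, 0.866025], [-0.866025, -0.500000]]
[[-0.500000, 0.866025], [-0.866025, -0.500000]] × [-4, -7]ᵀ ≈ [-4.0622, 6.9641]ᵀ
Result: (-4.0622, 6.9641)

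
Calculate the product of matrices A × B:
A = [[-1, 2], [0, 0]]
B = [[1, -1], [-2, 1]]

Matrix multiplication:
C[0][0] = -1×1 + 2×-2 = -5
C[0][1] = -1×-1 + 2×1 = 3
C[1][0] = 0×1 + 0×-2 = 0
C[1][1] = 0×-1 + 0×1 = 0
Result: [[-5, 3], [0, 0]]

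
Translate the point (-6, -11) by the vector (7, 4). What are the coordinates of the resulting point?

Translation by (7, 4) (homogeneous matrix [[1, 0, 7], [0, 1, 4], [0, 0, 1]]):
x' = -6 + 7 = 1
y' = -11 + 4 = -7
Result: (1, -7)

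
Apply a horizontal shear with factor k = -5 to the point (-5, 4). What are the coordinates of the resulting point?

Shear matrix for horizontal shear with factor k = -5:
[[1, -5], [0, 1]]
Result: (-5, 4) → (-25, 4)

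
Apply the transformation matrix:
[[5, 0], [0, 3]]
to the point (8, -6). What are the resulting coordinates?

Matrix multiplication:
[[5, 0], [0, 3]] × [8, -6]ᵀ
= [(5)(8) + (0)(-6), (0)(8) + (3)(-6)]ᵀ
= [40, -18]ᵀ
Result: (40, -18)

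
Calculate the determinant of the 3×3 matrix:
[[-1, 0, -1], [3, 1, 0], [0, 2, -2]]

Expansion along first row:
det = -1·det([[1,0],[2,-2]]) - 0·det([[3,0],[0,-2]]) + -1·det([[3,1],[0,2]])
    = -1·(1·-2 - 0·2) - 0·(3·-2 - 0·0) + -1·(3·2 - 1·0)
    = -1·-2 - 0·-6 + -1·6
    = 2 + 0 + -6 = -4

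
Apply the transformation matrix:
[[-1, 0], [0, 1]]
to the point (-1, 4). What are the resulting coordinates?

Matrix multiplication:
[[-1, 0], [0, 1]] × [-1, 4]ᵀ
= [(-1)(-1) + (0)(4), (0)(-1) + (1)(4)]ᵀ
= [1, 4]ᵀ
Result: (1, 4)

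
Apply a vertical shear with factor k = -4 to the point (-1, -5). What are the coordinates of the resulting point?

Shear matrix for vertical shear with factor k = -4:
[[1, 0], [-4, 1]]
Result: (-1, -5) → (-1, -1)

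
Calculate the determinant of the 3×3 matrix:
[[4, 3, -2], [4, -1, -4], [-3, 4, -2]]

Expansion along first row:
det = 4·det([[-1,-4],[4,-2]]) - 3·det([[4,-4],[-3,-2]]) + -2·det([[4,-1],[-3,4]])
    = 4·(-1·-2 - -4·4) - 3·(4·-2 - -4·-3) + -2·(4·4 - -1·-3)
    = 4·18 - 3·-20 + -2·13
    = 72 + 60 + -26 = 106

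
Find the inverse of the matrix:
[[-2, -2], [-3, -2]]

For [[a,b],[c,d]], inverse = (1/det)·[[d,-b],[-c,a]]
det = (-2)(-2) - (-2)(-3) = 4 - 6 = -2
Inverse = (1/-2)·[[-2, 2], [3, -2]]
= [[1, -1], [-3/2, 1]]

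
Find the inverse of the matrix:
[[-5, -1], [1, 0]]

For [[a,b],[c,d]], inverse = (1/det)·[[d,-b],[-c,a]]
det = (-5)(0) - (-1)(1) = 0 - -1 = 1
Inverse = [[0, 1], [-1, -5]]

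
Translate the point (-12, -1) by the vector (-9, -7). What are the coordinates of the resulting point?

Translation by (-9, -7) (homogeneous matrix [[1, 0, -9], [0, 1, -7], [0, 0, 1]]):
x' = -12 + -9 = -21
y' = -1 + -7 = -8
Result: (-21, -8)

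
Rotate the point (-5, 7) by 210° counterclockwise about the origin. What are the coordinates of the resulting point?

Rotation matrix for 210°: [[cos 210°, -sin 210°], [sin 210°, cos 210°]] ≈ [[-0.866025, 0.500000], [-0.500000, -0.866025]]
[[-0.866025, 0.500000], [-0.500000, -0.866025]] × [-5, 7]ᵀ ≈ [7.8301, -3.5622]ᵀ
Result: (7.8301, -3.5622)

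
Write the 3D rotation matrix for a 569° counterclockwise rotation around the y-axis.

Rotation matrix for counterclockwise 569° around y-axis:
cos(569°) = -0.8746, sin(569°) = -0.4848
Result: [[-0.8746, 0, -0.4848], [0, 1, 0], [0.4848, 0, -0.8746]]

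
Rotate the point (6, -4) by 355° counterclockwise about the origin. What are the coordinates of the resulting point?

Rotation matrix for 355°: [[cos 355°, -sin 355°], [sin 355°, cos 355°]] ≈ [[0.996195, 0.087156], [-0.087156, 0.996195]]
[[0.996195, 0.087156], [-0.087156, 0.996195]] × [6, -4]ᵀ ≈ [5.6285, -4.5077]ᵀ
Result: (5.6285, -4.5077)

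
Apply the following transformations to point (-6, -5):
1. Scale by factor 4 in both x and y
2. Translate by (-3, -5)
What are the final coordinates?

Step 1: Scale (-6, -5) by 4 → (-24, -20)
Step 2: Translate by (-3, -5) → (-27, -25)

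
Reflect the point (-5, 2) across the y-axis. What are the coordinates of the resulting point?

Reflection across y-axis: (-5, 2) → (5, 2)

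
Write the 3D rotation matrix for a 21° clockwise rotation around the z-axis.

Rotation matrix for clockwise 21° around z-axis:
A clockwise rotation by 21° is a counterclockwise rotation by -21°.
cos(-21°) = 0.9336, sin(-21°) = -0.3584
Result: [[0.9336, 0.3584, 0], [-0.3584, 0.9336, 0], [0, 0, 1]]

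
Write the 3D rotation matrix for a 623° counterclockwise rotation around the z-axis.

Rotation matrix for counterclockwise 623° around z-axis:
cos(623°) = -0.1219, sin(623°) = -0.9925
Result: [[-0.1219, 0.9925, 0], [-0.9925, -0.1219, 0], [0, 0, 1]]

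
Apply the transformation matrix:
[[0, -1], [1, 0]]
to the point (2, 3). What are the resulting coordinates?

Matrix multiplication:
[[0, -1], [1, 0]] × [2, 3]ᵀ
= [(0)(2) + (-1)(3), (1)(2) + (0)(3)]ᵀ
= [-3, 2]ᵀ
Result: (-3, 2)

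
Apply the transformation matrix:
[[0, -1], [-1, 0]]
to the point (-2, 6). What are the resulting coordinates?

Matrix multiplication:
[[0, -1], [-1, 0]] × [-2, 6]ᵀ
= [(0)(-2) + (-1)(6), (-1)(-2) + (0)(6)]ᵀ
= [-6, 2]ᵀ
Result: (-6, 2)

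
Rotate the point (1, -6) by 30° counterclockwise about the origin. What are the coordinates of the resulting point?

Rotation matrix for 30°: [[cos 30°, -sin 30°], [sin 30°, cos 30°]] ≈ [[0.866025, -0.500000], [0.500000, 0.866025]]
[[0.866025, -0.500000], [0.500000, 0.866025]] × [1, -6]ᵀ ≈ [3.8660, -4.6962]ᵀ
Result: (3.8660, -4.6962)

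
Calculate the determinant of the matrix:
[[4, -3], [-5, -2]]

For a 2×2 matrix [[a, b], [c, d]], det = ad - bc
det = (4)(-2) - (-3)(-5) = -8 - 15 = -23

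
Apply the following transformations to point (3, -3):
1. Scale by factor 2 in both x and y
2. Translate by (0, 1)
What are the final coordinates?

Step 1: Scale (3, -3) by 2 → (6, -6)
Step 2: Translate by (0, 1) → (6, -5)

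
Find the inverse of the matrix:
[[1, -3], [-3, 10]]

For [[a,b],[c,d]], inverse = (1/det)·[[d,-b],[-c,a]]
det = (1)(10) - (-3)(-3) = 10 - 9 = 1
Inverse = [[10, 3], [3, 1]]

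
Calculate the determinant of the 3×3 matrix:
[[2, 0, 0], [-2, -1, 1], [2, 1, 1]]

Expansion along first row:
det = 2·det([[-1,1],[1,1]]) - 0·det([[-2,1],[2,1]]) + 0·det([[-2,-1],[2,1]])
    = 2·(-1·1 - 1·1) - 0·(-2·1 - 1·2) + 0·(-2·1 - -1·2)
    = 2·-2 - 0·-4 + 0·0
    = -4 + 0 + 0 = -4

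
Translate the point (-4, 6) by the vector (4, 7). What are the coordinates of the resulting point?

Translation by (4, 7) (homogeneous matrix [[1, 0, 4], [0, 1, 7], [0, 0, 1]]):
x' = -4 + 4 = 0
y' = 6 + 7 = 13
Result: (0, 13)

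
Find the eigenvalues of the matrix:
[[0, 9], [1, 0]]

Characteristic equation: det(A - λI) = 0
λ² - (trace)λ + (det) = 0
trace = 0 + 0 = 0, det = (0)(0) - (9)(1) = -9
λ² - (0)λ + (-9) = 0
λ = (0 ± √((0)² - 4·(-9))) / 2 = (0 ± √36) / 2
Solving: λ = -3, 3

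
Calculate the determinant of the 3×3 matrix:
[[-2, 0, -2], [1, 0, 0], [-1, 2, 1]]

Expansion along first row:
det = -2·det([[0,0],[2,1]]) - 0·det([[1,0],[-1,1]]) + -2·det([[1,0],[-1,2]])
    = -2·(0·1 - 0·2) - 0·(1·1 - 0·-1) + -2·(1·2 - 0·-1)
    = -2·0 - 0·1 + -2·2
    = 0 + 0 + -4 = -4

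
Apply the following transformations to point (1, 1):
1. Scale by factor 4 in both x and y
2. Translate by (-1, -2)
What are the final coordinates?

Step 1: Scale (1, 1) by 4 → (4, 4)
Step 2: Translate by (-1, -2) → (3, 2)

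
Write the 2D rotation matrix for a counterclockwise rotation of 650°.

Rotation matrix formula: [[cos θ, -sin θ], [sin θ, cos θ]]
For θ = 650°:
cos(650°) = 0.3420
sin(650°) = -0.9397
Result: [[0.3420, 0.9397], [-0.9397, 0.3420]]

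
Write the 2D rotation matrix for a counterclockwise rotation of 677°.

Rotation matrix formula: [[cos θ, -sin θ], [sin θ, cos θ]]
For θ = 677°:
cos(677°) = 0.7314
sin(677°) = -0.6820
Result: [[0.7314, 0.6820], [-0.6820, 0.7314]]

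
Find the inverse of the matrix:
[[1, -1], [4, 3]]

For [[a,b],[c,d]], inverse = (1/det)·[[d,-b],[-c,a]]
det = (1)(3) - (-1)(4) = 3 - -4 = 7
Inverse = (1/7)·[[3, 1], [-4, 1]]
= [[3/7, 1/7], [-4/7, 1/7]]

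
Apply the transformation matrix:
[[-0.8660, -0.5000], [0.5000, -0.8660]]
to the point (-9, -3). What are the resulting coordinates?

Matrix multiplication:
[[-0.8660, -0.5000], [0.5000, -0.8660]] × [-9, -3]ᵀ
= [(-0.8660)(-9) + (-0.5000)(-3), (0.5000)(-9) + (-0.8660)(-3)]ᵀ
= [9.2940, -1.9020]ᵀ
Result: (9.2940, -1.9020)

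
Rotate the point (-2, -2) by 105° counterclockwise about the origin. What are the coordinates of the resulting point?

Rotation matrix for 105°: [[cos 105°, -sin 105°], [sin 105°, cos 105°]] ≈ [[-0.258819, -0.965926], [0.965926, -0.258819]]
[[-0.258819, -0.965926], [0.965926, -0.258819]] × [-2, -2]ᵀ ≈ [2.4495, -1.4142]ᵀ
Result: (2.4495, -1.4142)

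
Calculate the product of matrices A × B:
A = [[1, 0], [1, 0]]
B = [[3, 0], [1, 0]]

Matrix multiplication:
C[0][0] = 1×3 + 0×1 = 3
C[0][1] = 1×0 + 0×0 = 0
C[1][0] = 1×3 + 0×1 = 3
C[1][1] = 1×0 + 0×0 = 0
Result: [[3, 0], [3, 0]]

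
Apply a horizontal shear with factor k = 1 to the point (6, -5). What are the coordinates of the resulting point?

Shear matrix for horizontal shear with factor k = 1:
[[1, 1], [0, 1]]
Result: (6, -5) → (1, -5)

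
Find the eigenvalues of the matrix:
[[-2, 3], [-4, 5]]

Characteristic equation: det(A - λI) = 0
λ² - (trace)λ + (det) = 0
trace = -2 + 5 = 3, det = (-2)(5) - (3)(-4) = 2
λ² - (3)λ + (2) = 0
λ = (3 ± √((3)² - 4·(2))) / 2 = (3 ± √1) / 2
Solving: λ = 1, 2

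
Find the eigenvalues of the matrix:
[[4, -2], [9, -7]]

Characteristic equation: det(A - λI) = 0
λ² - (trace)λ + (det) = 0
trace = 4 + -7 = -3, det = (4)(-7) - (-2)(9) = -10
λ² - (-3)λ + (-10) = 0
λ = (-3 ± √((-3)² - 4·(-10))) / 2 = (-3 ± √49) / 2
Solving: λ = -5, 2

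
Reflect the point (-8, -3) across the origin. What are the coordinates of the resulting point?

Reflection across origin: (-8, -3) → (8, 3)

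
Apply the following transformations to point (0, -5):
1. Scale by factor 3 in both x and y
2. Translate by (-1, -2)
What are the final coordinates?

Step 1: Scale (0, -5) by 3 → (0, -15)
Step 2: Translate by (-1, -2) → (-1, -17)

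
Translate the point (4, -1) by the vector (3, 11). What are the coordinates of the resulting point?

Translation by (3, 11) (homogeneous matrix [[1, 0, 3], [0, 1, 11], [0, 0, 1]]):
x' = 4 + 3 = 7
y' = -1 + 11 = 10
Result: (7, 10)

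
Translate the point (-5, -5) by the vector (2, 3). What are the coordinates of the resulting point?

Translation by (2, 3) (homogeneous matrix [[1, 0, 2], [0, 1, 3], [0, 0, 1]]):
x' = -5 + 2 = -3
y' = -5 + 3 = -2
Result: (-3, -2)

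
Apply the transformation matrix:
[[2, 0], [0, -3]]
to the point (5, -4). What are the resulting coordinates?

Matrix multiplication:
[[2, 0], [0, -3]] × [5, -4]ᵀ
= [(2)(5) + (0)(-4), (0)(5) + (-3)(-4)]ᵀ
= [10, 12]ᵀ
Result: (10, 12)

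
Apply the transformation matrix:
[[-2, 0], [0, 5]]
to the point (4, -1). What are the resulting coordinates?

Matrix multiplication:
[[-2, 0], [0, 5]] × [4, -1]ᵀ
= [(-2)(4) + (0)(-1), (0)(4) + (5)(-1)]ᵀ
= [-8, -5]ᵀ
Result: (-8, -5)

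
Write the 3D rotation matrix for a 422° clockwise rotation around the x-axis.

Rotation matrix for clockwise 422° around x-axis:
A clockwise rotation by 422° is a counterclockwise rotation by -422°.
cos(-422°) = 0.4695, sin(-422°) = -0.8829
Result: [[1, 0, 0], [0, 0.4695, 0.8829], [0, -0.8829, 0.4695]]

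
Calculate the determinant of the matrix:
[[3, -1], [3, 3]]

For a 2×2 matrix [[a, b], [c, d]], det = ad - bc
det = (3)(3) - (-1)(3) = 9 - -3 = 12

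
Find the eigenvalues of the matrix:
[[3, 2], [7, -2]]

Characteristic equation: det(A - λI) = 0
λ² - (trace)λ + (det) = 0
trace = 3 + -2 = 1, det = (3)(-2) - (2)(7) = -20
λ² - (1)λ + (-20) = 0
λ = (1 ± √((1)² - 4·(-20))) / 2 = (1 ± √81) / 2
Solving: λ = -4, 5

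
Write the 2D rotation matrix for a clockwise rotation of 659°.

Rotation matrix formula: [[cos θ, -sin θ], [sin θ, cos θ]]
A clockwise rotation by 659° is equivalent to a counterclockwise rotation by -659°.
For θ = -659°:
cos(-659°) = 0.4848
sin(-659°) = 0.8746
Result: [[0.4848, -0.8746], [0.8746, 0.4848]]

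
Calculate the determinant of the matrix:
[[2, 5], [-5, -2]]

For a 2×2 matrix [[a, b], [c, d]], det = ad - bc
det = (2)(-2) - (5)(-5) = -4 - -25 = 21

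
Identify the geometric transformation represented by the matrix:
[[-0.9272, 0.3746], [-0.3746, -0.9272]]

This matrix represents: rotation by 202° counterclockwise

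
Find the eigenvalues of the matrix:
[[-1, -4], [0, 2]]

Characteristic equation: det(A - λI) = 0
λ² - (trace)λ + (det) = 0
trace = -1 + 2 = 1, det = (-1)(2) - (-4)(0) = -2
λ² - (1)λ + (-2) = 0
λ = (1 ± √((1)² - 4·(-2))) / 2 = (1 ± √9) / 2
Solving: λ = -1, 2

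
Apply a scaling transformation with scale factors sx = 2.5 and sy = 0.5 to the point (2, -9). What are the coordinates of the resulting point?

Scaling matrix:
[[2.50, 0], [0, 0.50]]
Result: (2 × 2.5, -9 × 0.5) = (5, -4.5)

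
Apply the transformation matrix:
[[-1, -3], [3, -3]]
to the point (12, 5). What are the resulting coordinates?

Matrix multiplication:
[[-1, -3], [3, -3]] × [12, 5]ᵀ
= [(-1)(12) + (-3)(5), (3)(12) + (-3)(5)]ᵀ
= [-27, 21]ᵀ
Result: (-27, 21)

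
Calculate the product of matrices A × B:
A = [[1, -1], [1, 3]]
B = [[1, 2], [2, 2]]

Matrix multiplication:
C[0][0] = 1×1 + -1×2 = -1
C[0][1] = 1×2 + -1×2 = 0
C[1][0] = 1×1 + 3×2 = 7
C[1][1] = 1×2 + 3×2 = 8
Result: [[-1, 0], [7, 8]]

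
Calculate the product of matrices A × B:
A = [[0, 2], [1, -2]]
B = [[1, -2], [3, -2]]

Matrix multiplication:
C[0][0] = 0×1 + 2×3 = 6
C[0][1] = 0×-2 + 2×-2 = -4
C[1][0] = 1×1 + -2×3 = -5
C[1][1] = 1×-2 + -2×-2 = 2
Result: [[6, -4], [-5, 2]]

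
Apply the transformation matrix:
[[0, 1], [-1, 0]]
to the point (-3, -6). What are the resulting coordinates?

Matrix multiplication:
[[0, 1], [-1, 0]] × [-3, -6]ᵀ
= [(0)(-3) + (1)(-6), (-1)(-3) + (0)(-6)]ᵀ
= [-6, 3]ᵀ
Result: (-6, 3)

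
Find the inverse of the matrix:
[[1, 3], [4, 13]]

For [[a,b],[c,d]], inverse = (1/det)·[[d,-b],[-c,a]]
det = (1)(13) - (3)(4) = 13 - 12 = 1
Inverse = [[13, -3], [-4, 1]]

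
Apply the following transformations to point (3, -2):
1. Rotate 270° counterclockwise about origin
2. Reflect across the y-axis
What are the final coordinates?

Step 1: Rotate 270° → (-2, -3)
Step 2: Reflect across y-axis → (2, -3)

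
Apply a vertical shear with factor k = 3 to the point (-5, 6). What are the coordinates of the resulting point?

Shear matrix for vertical shear with factor k = 3:
[[1, 0], [3, 1]]
Result: (-5, 6) → (-5, -9)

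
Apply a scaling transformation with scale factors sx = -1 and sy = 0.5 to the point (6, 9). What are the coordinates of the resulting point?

Scaling matrix:
[[-1, 0], [0, 0.50]]
Result: (6 × -1, 9 × 0.5) = (-6, 4.5)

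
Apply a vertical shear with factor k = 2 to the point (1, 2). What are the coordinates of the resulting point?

Shear matrix for vertical shear with factor k = 2:
[[1, 0], [2, 1]]
Result: (1, 2) → (1, 4)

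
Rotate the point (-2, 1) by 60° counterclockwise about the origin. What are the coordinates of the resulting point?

Rotation matrix for 60°: [[cos 60°, -sin 60°], [sin 60°, cos 60°]] ≈ [[0.500000, -0.866025], [0.866025, 0.500000]]
[[0.500000, -0.866025], [0.866025, 0.500000]] × [-2, 1]ᵀ ≈ [-1.8660, -1.2321]ᵀ
Result: (-1.8660, -1.2321)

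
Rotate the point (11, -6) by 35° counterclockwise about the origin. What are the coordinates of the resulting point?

Rotation matrix for 35°: [[cos 35°, -sin 35°], [sin 35°, cos 35°]] ≈ [[0.819152, -0.573576], [0.573576, 0.819152]]
[[0.819152, -0.573576], [0.573576, 0.819152]] × [11, -6]ᵀ ≈ [12.4521, 1.3944]ᵀ
Result: (12.4521, 1.3944)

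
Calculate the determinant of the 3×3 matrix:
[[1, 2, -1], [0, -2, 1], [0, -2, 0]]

Expansion along first row:
det = 1·det([[-2,1],[-2,0]]) - 2·det([[0,1],[0,0]]) + -1·det([[0,-2],[0,-2]])
    = 1·(-2·0 - 1·-2) - 2·(0·0 - 1·0) + -1·(0·-2 - -2·0)
    = 1·2 - 2·0 + -1·0
    = 2 + 0 + 0 = 2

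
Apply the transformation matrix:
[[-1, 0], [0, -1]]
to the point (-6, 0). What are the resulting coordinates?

Matrix multiplication:
[[-1, 0], [0, -1]] × [-6, 0]ᵀ
= [(-1)(-6) + (0)(0), (0)(-6) + (-1)(0)]ᵀ
= [6, 0]ᵀ
Result: (6, 0)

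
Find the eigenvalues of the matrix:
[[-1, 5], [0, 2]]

Characteristic equation: det(A - λI) = 0
λ² - (trace)λ + (det) = 0
trace = -1 + 2 = 1, det = (-1)(2) - (5)(0) = -2
λ² - (1)λ + (-2) = 0
λ = (1 ± √((1)² - 4·(-2))) / 2 = (1 ± √9) / 2
Solving: λ = -1, 2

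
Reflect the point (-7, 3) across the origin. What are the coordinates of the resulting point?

Reflection across origin: (-7, 3) → (7, -3)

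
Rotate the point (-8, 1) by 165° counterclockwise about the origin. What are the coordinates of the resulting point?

Rotation matrix for 165°: [[cos 165°, -sin 165°], [sin 165°, cos 165°]] ≈ [[-0.965926, -0.258819], [0.258819, -0.965926]]
[[-0.965926, -0.258819], [0.258819, -0.965926]] × [-8, 1]ᵀ ≈ [7.4686, -3.0365]ᵀ
Result: (7.4686, -3.0365)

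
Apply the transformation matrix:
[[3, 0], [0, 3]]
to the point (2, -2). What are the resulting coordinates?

Matrix multiplication:
[[3, 0], [0, 3]] × [2, -2]ᵀ
= [(3)(2) + (0)(-2), (0)(2) + (3)(-2)]ᵀ
= [6, -6]ᵀ
Result: (6, -6)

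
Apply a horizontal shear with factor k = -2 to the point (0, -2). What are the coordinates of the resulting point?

Shear matrix for horizontal shear with factor k = -2:
[[1, -2], [0, 1]]
Result: (0, -2) → (4, -2)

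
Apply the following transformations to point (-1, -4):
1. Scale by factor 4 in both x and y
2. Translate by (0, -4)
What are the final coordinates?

Step 1: Scale (-1, -4) by 4 → (-4, -16)
Step 2: Translate by (0, -4) → (-4, -20)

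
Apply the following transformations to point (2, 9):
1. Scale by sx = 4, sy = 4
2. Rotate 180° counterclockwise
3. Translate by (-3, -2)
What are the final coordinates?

Step 1: Scale → (8, 36)
Step 2: Rotate 180° → (-8, -36)
Step 3: Translate → (-11, -38)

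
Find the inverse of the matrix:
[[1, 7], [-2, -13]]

For [[a,b],[c,d]], inverse = (1/det)·[[d,-b],[-c,a]]
det = (1)(-13) - (7)(-2) = -13 - -14 = 1
Inverse = [[-13, -7], [2, 1]]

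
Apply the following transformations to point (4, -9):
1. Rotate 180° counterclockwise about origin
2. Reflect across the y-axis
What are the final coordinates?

Step 1: Rotate 180° → (-4, 9)
Step 2: Reflect across y-axis → (4, 9)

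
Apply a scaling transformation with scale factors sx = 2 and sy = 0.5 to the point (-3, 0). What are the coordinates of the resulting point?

Scaling matrix:
[[2, 0], [0, 0.50]]
Result: (-3 × 2, 0 × 0.5) = (-6, 0)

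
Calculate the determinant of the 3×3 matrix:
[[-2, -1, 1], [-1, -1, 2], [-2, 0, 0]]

Expansion along first row:
det = -2·det([[-1,2],[0,0]]) - -1·det([[-1,2],[-2,0]]) + 1·det([[-1,-1],[-2,0]])
    = -2·(-1·0 - 2·0) - -1·(-1·0 - 2·-2) + 1·(-1·0 - -1·-2)
    = -2·0 - -1·4 + 1·-2
    = 0 + 4 + -2 = 2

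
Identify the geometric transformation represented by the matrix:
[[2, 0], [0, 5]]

This matrix represents: non-uniform scaling by sx = 2, sy = 5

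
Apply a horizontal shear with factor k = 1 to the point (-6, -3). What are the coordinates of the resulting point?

Shear matrix for horizontal shear with factor k = 1:
[[1, 1], [0, 1]]
Result: (-6, -3) → (-9, -3)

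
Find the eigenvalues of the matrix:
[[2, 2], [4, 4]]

Characteristic equation: det(A - λI) = 0
λ² - (trace)λ + (det) = 0
trace = 2 + 4 = 6, det = (2)(4) - (2)(4) = 0
λ² - (6)λ + (0) = 0
λ = (6 ± √((6)² - 4·(0))) / 2 = (6 ± √36) / 2
Solving: λ = 0, 6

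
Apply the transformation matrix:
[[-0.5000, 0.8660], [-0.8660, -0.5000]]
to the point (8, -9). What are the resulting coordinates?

Matrix multiplication:
[[-0.5000, 0.8660], [-0.8660, -0.5000]] × [8, -9]ᵀ
= [(-0.5000)(8) + (0.8660)(-9), (-0.8660)(8) + (-0.5000)(-9)]ᵀ
= [-11.7940, -2.4280]ᵀ
Result: (-11.7940, -2.4280)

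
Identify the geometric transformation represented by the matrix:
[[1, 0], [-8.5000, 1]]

This matrix represents: vertical shear with factor -8.5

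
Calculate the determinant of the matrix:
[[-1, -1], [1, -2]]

For a 2×2 matrix [[a, b], [c, d]], det = ad - bc
det = (-1)(-2) - (-1)(1) = 2 - -1 = 3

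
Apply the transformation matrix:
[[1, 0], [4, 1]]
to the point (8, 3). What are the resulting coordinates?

Matrix multiplication:
[[1, 0], [4, 1]] × [8, 3]ᵀ
= [(1)(8) + (0)(3), (4)(8) + (1)(3)]ᵀ
= [8, 35]ᵀ
Result: (8, 35)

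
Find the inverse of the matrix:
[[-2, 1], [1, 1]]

For [[a,b],[c,d]], inverse = (1/det)·[[d,-b],[-c,a]]
det = (-2)(1) - (1)(1) = -2 - 1 = -3
Inverse = (1/-3)·[[1, -1], [-1, -2]]
= [[-1/3, 1/3], [1/3, 2/3]]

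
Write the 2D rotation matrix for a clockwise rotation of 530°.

Rotation matrix formula: [[cos θ, -sin θ], [sin θ, cos θ]]
A clockwise rotation by 530° is equivalent to a counterclockwise rotation by -530°.
For θ = -530°:
cos(-530°) = -0.9848
sin(-530°) = -0.1736
Result: [[-0.9848, 0.1736], [-0.1736, -0.9848]]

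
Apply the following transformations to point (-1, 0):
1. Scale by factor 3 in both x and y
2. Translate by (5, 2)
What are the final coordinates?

Step 1: Scale (-1, 0) by 3 → (-3, 0)
Step 2: Translate by (5, 2) → (2, 2)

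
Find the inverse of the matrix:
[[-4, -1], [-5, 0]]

For [[a,b],[c,d]], inverse = (1/det)·[[d,-b],[-c,a]]
det = (-4)(0) - (-1)(-5) = 0 - 5 = -5
Inverse = (1/-5)·[[0, 1], [5, -4]]
= [[0, -1/5], [-1, 4/5]]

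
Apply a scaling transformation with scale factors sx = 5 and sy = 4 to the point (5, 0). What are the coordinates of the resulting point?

Scaling matrix:
[[5, 0], [0, 4]]
Result: (5 × 5, 0 × 4) = (25, 0)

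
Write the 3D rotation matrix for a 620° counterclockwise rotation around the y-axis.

Rotation matrix for counterclockwise 620° around y-axis:
cos(620°) = -0.1736, sin(620°) = -0.9848
Result: [[-0.1736, 0, -0.9848], [0, 1, 0], [0.9848, 0, -0.1736]]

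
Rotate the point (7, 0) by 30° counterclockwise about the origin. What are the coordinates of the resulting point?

Rotation matrix for 30°: [[cos 30°, -sin 30°], [sin 30°, cos 30°]] ≈ [[0.866025, -0.500000], [0.500000, 0.866025]]
[[0.866025, -0.500000], [0.500000, 0.866025]] × [7, 0]ᵀ ≈ [6.0622, 3.5000]ᵀ
Result: (6.0622, 3.5000)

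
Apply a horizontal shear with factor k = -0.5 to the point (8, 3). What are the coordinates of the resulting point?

Shear matrix for horizontal shear with factor k = -0.5:
[[1, -0.50], [0, 1]]
Result: (8, 3) → (6.5, 3)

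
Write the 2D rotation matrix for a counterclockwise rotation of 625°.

Rotation matrix formula: [[cos θ, -sin θ], [sin θ, cos θ]]
For θ = 625°:
cos(625°) = -0.0872
sin(625°) = -0.9962
Result: [[-0.0872, 0.9962], [-0.9962, -0.0872]]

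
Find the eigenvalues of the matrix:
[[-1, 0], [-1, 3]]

Characteristic equation: det(A - λI) = 0
λ² - (trace)λ + (det) = 0
trace = -1 + 3 = 2, det = (-1)(3) - (0)(-1) = -3
λ² - (2)λ + (-3) = 0
λ = (2 ± √((2)² - 4·(-3))) / 2 = (2 ± √16) / 2
Solving: λ = -1, 3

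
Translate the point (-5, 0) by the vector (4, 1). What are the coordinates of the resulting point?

Translation by (4, 1) (homogeneous matrix [[1, 0, 4], [0, 1, 1], [0, 0, 1]]):
x' = -5 + 4 = -1
y' = 0 + 1 = 1
Result: (-1, 1)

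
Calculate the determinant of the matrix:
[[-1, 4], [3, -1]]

For a 2×2 matrix [[a, b], [c, d]], det = ad - bc
det = (-1)(-1) - (4)(3) = 1 - 12 = -11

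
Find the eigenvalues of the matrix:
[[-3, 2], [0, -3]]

Characteristic equation: det(A - λI) = 0
λ² - (trace)λ + (det) = 0
trace = -3 + -3 = -6, det = (-3)(-3) - (2)(0) = 9
λ² - (-6)λ + (9) = 0
λ = (-6 ± √((-6)² - 4·(9))) / 2 = (-6 ± √0) / 2
Solving: λ = -3, -3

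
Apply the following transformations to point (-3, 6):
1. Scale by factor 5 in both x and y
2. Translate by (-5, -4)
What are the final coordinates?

Step 1: Scale (-3, 6) by 5 → (-15, 30)
Step 2: Translate by (-5, -4) → (-20, 26)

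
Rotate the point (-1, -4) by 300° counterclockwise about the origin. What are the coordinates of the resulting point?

Rotation matrix for 300°: [[cos 300°, -sin 300°], [sin 300°, cos 300°]] ≈ [[0.500000, 0.866025], [-0.866025, 0.500000]]
[[0.500000, 0.866025], [-0.866025, 0.500000]] × [-1, -4]ᵀ ≈ [-3.9641, -1.1340]ᵀ
Result: (-3.9641, -1.1340)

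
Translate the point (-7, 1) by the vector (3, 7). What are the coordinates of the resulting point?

Translation by (3, 7) (homogeneous matrix [[1, 0, 3], [0, 1, 7], [0, 0, 1]]):
x' = -7 + 3 = -4
y' = 1 + 7 = 8
Result: (-4, 8)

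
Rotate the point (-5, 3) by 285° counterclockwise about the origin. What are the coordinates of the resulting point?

Rotation matrix for 285°: [[cos 285°, -sin 285°], [sin 285°, cos 285°]] ≈ [[0.258819, 0.965926], [-0.965926, 0.258819]]
[[0.258819, 0.965926], [-0.965926, 0.258819]] × [-5, 3]ᵀ ≈ [1.6037, 5.6061]ᵀ
Result: (1.6037, 5.6061)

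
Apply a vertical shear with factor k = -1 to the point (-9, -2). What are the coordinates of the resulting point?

Shear matrix for vertical shear with factor k = -1:
[[1, 0], [-1, 1]]
Result: (-9, -2) → (-9, 7)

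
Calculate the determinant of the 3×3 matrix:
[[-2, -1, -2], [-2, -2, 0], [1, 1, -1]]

Expansion along first row:
det = -2·det([[-2,0],[1,-1]]) - -1·det([[-2,0],[1,-1]]) + -2·det([[-2,-2],[1,1]])
    = -2·(-2·-1 - 0·1) - -1·(-2·-1 - 0·1) + -2·(-2·1 - -2·1)
    = -2·2 - -1·2 + -2·0
    = -4 + 2 + 0 = -2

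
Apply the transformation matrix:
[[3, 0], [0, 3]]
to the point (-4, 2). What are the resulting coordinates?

Matrix multiplication:
[[3, 0], [0, 3]] × [-4, 2]ᵀ
= [(3)(-4) + (0)(2), (0)(-4) + (3)(2)]ᵀ
= [-12, 6]ᵀ
Result: (-12, 6)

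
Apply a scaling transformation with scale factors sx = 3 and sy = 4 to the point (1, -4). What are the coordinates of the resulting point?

Scaling matrix:
[[3, 0], [0, 4]]
Result: (1 × 3, -4 × 4) = (3, -16)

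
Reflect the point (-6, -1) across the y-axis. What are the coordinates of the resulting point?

Reflection across y-axis: (-6, -1) → (6, -1)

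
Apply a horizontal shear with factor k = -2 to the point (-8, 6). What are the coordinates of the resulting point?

Shear matrix for horizontal shear with factor k = -2:
[[1, -2], [0, 1]]
Result: (-8, 6) → (-20, 6)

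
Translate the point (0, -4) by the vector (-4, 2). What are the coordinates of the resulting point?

Translation by (-4, 2) (homogeneous matrix [[1, 0, -4], [0, 1, 2], [0, 0, 1]]):
x' = 0 + -4 = -4
y' = -4 + 2 = -2
Result: (-4, -2)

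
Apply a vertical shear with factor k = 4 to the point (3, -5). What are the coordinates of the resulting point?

Shear matrix for vertical shear with factor k = 4:
[[1, 0], [4, 1]]
Result: (3, -5) → (3, 7)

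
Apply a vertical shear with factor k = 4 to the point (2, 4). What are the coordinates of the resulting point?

Shear matrix for vertical shear with factor k = 4:
[[1, 0], [4, 1]]
Result: (2, 4) → (2, 12)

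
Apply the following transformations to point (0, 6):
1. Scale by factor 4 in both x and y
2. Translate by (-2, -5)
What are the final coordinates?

Step 1: Scale (0, 6) by 4 → (0, 24)
Step 2: Translate by (-2, -5) → (-2, 19)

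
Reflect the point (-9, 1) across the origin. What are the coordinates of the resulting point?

Reflection across origin: (-9, 1) → (9, -1)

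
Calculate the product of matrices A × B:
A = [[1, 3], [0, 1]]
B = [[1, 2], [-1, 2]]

Matrix multiplication:
C[0][0] = 1×1 + 3×-1 = -2
C[0][1] = 1×2 + 3×2 = 8
C[1][0] = 0×1 + 1×-1 = -1
C[1][1] = 0×2 + 1×2 = 2
Result: [[-2, 8], [-1, 2]]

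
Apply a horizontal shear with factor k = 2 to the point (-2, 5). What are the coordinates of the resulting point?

Shear matrix for horizontal shear with factor k = 2:
[[1, 2], [0, 1]]
Result: (-2, 5) → (8, 5)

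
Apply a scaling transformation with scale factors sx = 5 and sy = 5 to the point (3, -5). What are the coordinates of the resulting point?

Scaling matrix:
[[5, 0], [0, 5]]
Result: (3 × 5, -5 × 5) = (15, -25)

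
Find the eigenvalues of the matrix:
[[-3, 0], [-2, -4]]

Characteristic equation: det(A - λI) = 0
λ² - (trace)λ + (det) = 0
trace = -3 + -4 = -7, det = (-3)(-4) - (0)(-2) = 12
λ² - (-7)λ + (12) = 0
λ = (-7 ± √((-7)² - 4·(12))) / 2 = (-7 ± √1) / 2
Solving: λ = -4, -3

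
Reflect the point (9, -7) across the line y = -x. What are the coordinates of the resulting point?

Reflection across line y = -x: (9, -7) → (7, -9)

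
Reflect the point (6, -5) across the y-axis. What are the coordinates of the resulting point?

Reflection across y-axis: (6, -5) → (-6, -5)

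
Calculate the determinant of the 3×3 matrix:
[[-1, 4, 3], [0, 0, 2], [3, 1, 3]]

Expansion along first row:
det = -1·det([[0,2],[1,3]]) - 4·det([[0,2],[3,3]]) + 3·det([[0,0],[3,1]])
    = -1·(0·3 - 2·1) - 4·(0·3 - 2·3) + 3·(0·1 - 0·3)
    = -1·-2 - 4·-6 + 3·0
    = 2 + 24 + 0 = 26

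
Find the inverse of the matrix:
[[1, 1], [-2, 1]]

For [[a,b],[c,d]], inverse = (1/det)·[[d,-b],[-c,a]]
det = (1)(1) - (1)(-2) = 1 - -2 = 3
Inverse = (1/3)·[[1, -1], [2, 1]]
= [[1/3, -1/3], [2/3, 1/3]]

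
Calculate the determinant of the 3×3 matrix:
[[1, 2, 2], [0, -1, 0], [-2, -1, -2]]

Expansion along first row:
det = 1·det([[-1,0],[-1,-2]]) - 2·det([[0,0],[-2,-2]]) + 2·det([[0,-1],[-2,-1]])
    = 1·(-1·-2 - 0·-1) - 2·(0·-2 - 0·-2) + 2·(0·-1 - -1·-2)
    = 1·2 - 2·0 + 2·-2
    = 2 + 0 + -4 = -2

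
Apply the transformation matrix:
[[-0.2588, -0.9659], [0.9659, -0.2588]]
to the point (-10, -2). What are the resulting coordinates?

Matrix multiplication:
[[-0.2588, -0.9659], [0.9659, -0.2588]] × [-10, -2]ᵀ
= [(-0.2588)(-10) + (-0.9659)(-2), (0.9659)(-10) + (-0.2588)(-2)]ᵀ
= [4.5198, -9.1414]ᵀ
Result: (4.5198, -9.1414)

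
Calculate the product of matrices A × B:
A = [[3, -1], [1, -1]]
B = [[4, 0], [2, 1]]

Matrix multiplication:
C[0][0] = 3×4 + -1×2 = 10
C[0][1] = 3×0 + -1×1 = -1
C[1][0] = 1×4 + -1×2 = 2
C[1][1] = 1×0 + -1×1 = -1
Result: [[10, -1], [2, -1]]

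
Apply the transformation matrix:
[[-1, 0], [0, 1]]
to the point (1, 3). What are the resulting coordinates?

Matrix multiplication:
[[-1, 0], [0, 1]] × [1, 3]ᵀ
= [(-1)(1) + (0)(3), (0)(1) + (1)(3)]ᵀ
= [-1, 3]ᵀ
Result: (-1, 3)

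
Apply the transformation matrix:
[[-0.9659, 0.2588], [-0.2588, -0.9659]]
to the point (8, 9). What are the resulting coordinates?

Matrix multiplication:
[[-0.9659, 0.2588], [-0.2588, -0.9659]] × [8, 9]ᵀ
= [(-0.9659)(8) + (0.2588)(9), (-0.2588)(8) + (-0.9659)(9)]ᵀ
= [-5.3980, -10.7635]ᵀ
Result: (-5.3980, -10.7635)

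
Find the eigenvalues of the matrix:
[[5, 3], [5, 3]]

Characteristic equation: det(A - λI) = 0
λ² - (trace)λ + (det) = 0
trace = 5 + 3 = 8, det = (5)(3) - (3)(5) = 0
λ² - (8)λ + (0) = 0
λ = (8 ± √((8)² - 4·(0))) / 2 = (8 ± √64) / 2
Solving: λ = 0, 8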